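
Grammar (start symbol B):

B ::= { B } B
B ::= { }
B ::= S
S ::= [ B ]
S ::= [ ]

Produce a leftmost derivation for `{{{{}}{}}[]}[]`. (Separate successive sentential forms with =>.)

B=>{B}B=>{{B}B}B=>{{{B}B}B}B=>{{{{}}B}B}B=>{{{{}}{}}B}B=>{{{{}}{}}S}B=>{{{{}}{}}[]}B=>{{{{}}{}}[]}S=>{{{{}}{}}[]}[]

B => {B}B   [B ::= { B } B]
{B}B => {{B}B}B   [B ::= { B } B]
{{B}B}B => {{{B}B}B}B   [B ::= { B } B]
{{{B}B}B}B => {{{{}}B}B}B   [B ::= { }]
{{{{}}B}B}B => {{{{}}{}}B}B   [B ::= { }]
{{{{}}{}}B}B => {{{{}}{}}S}B   [B ::= S]
{{{{}}{}}S}B => {{{{}}{}}[]}B   [S ::= [ ]]
{{{{}}{}}[]}B => {{{{}}{}}[]}S   [B ::= S]
{{{{}}{}}[]}S => {{{{}}{}}[]}[]   [S ::= [ ]]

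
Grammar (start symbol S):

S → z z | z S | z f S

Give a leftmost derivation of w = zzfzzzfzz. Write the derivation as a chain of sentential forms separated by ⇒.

S⇒zS⇒zzfS⇒zzfzS⇒zzfzzS⇒zzfzzzfS⇒zzfzzzfzz

S ⇒ zS   [S → z S]
zS ⇒ zzfS   [S → z f S]
zzfS ⇒ zzfzS   [S → z S]
zzfzS ⇒ zzfzzS   [S → z S]
zzfzzS ⇒ zzfzzzfS   [S → z f S]
zzfzzzfS ⇒ zzfzzzfzz   [S → z z]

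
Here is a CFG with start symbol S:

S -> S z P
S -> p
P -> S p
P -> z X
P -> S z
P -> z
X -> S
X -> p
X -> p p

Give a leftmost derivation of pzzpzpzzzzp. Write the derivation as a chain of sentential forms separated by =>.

S => SzP   [S -> S z P]
SzP => pzP   [S -> p]
pzP => pzzX   [P -> z X]
pzzX => pzzS   [X -> S]
pzzS => pzzSzP   [S -> S z P]
pzzSzP => pzzpzP   [S -> p]
pzzpzP => pzzpzSp   [P -> S p]
pzzpzSp => pzzpzSzPp   [S -> S z P]
pzzpzSzPp => pzzpzSzPzPp   [S -> S z P]
pzzpzSzPzPp => pzzpzpzPzPp   [S -> p]
pzzpzpzPzPp => pzzpzpzzzPp   [P -> z]
pzzpzpzzzPp => pzzpzpzzzzp   [P -> z]

S => SzP => pzP => pzzX => pzzS => pzzSzP => pzzpzP => pzzpzSp => pzzpzSzPp => pzzpzSzPzPp => pzzpzpzPzPp => pzzpzpzzzPp => pzzpzpzzzzp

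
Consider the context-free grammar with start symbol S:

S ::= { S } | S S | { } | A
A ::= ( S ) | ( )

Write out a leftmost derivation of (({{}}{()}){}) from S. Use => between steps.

S=>A=>(S)=>(SS)=>(AS)=>((S)S)=>((SS)S)=>(({S}S)S)=>(({{}}S)S)=>(({{}}{S})S)=>(({{}}{A})S)=>(({{}}{()})S)=>(({{}}{()}){})

S => A   [S ::= A]
A => (S)   [A ::= ( S )]
(S) => (SS)   [S ::= S S]
(SS) => (AS)   [S ::= A]
(AS) => ((S)S)   [A ::= ( S )]
((S)S) => ((SS)S)   [S ::= S S]
((SS)S) => (({S}S)S)   [S ::= { S }]
(({S}S)S) => (({{}}S)S)   [S ::= { }]
(({{}}S)S) => (({{}}{S})S)   [S ::= { S }]
(({{}}{S})S) => (({{}}{A})S)   [S ::= A]
(({{}}{A})S) => (({{}}{()})S)   [A ::= ( )]
(({{}}{()})S) => (({{}}{()}){})   [S ::= { }]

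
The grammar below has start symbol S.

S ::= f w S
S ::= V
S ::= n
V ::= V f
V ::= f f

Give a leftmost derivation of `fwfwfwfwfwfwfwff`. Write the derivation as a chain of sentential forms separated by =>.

S => fwS => fwfwS => fwfwfwS => fwfwfwfwS => fwfwfwfwfwS => fwfwfwfwfwfwS => fwfwfwfwfwfwfwS => fwfwfwfwfwfwfwV => fwfwfwfwfwfwfwff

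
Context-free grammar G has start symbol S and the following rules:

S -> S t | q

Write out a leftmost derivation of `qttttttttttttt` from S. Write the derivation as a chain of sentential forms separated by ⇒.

S ⇒ St ⇒ Stt ⇒ Sttt ⇒ Stttt ⇒ Sttttt ⇒ Stttttt ⇒ Sttttttt ⇒ Stttttttt ⇒ Sttttttttt ⇒ Stttttttttt ⇒ Sttttttttttt ⇒ Stttttttttttt ⇒ Sttttttttttttt ⇒ qttttttttttttt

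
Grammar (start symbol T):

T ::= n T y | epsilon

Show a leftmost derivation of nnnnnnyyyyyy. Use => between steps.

T => nTy => nnTyy => nnnTyyy => nnnnTyyyy => nnnnnTyyyyy => nnnnnnTyyyyyy => nnnnnnyyyyyy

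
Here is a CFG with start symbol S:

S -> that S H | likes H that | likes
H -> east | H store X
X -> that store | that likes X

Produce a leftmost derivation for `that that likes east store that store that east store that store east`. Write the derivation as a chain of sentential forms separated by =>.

S => that S H   [S -> that S H]
that S H => that that S H H   [S -> that S H]
that that S H H => that that likes H that H H   [S -> likes H that]
that that likes H that H H => that that likes H store X that H H   [H -> H store X]
that that likes H store X that H H => that that likes east store X that H H   [H -> east]
that that likes east store X that H H => that that likes east store that store that H H   [X -> that store]
that that likes east store that store that H H => that that likes east store that store that H store X H   [H -> H store X]
that that likes east store that store that H store X H => that that likes east store that store that east store X H   [H -> east]
that that likes east store that store that east store X H => that that likes east store that store that east store that store H   [X -> that store]
that that likes east store that store that east store that store H => that that likes east store that store that east store that store east   [H -> east]

S => that S H => that that S H H => that that likes H that H H => that that likes H store X that H H => that that likes east store X that H H => that that likes east store that store that H H => that that likes east store that store that H store X H => that that likes east store that store that east store X H => that that likes east store that store that east store that store H => that that likes east store that store that east store that store east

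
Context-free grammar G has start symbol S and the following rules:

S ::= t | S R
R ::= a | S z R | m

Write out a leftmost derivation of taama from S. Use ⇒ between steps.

S ⇒ SR ⇒ SRR ⇒ SRRR ⇒ SRRRR ⇒ tRRRR ⇒ taRRR ⇒ taaRR ⇒ taamR ⇒ taama

S ⇒ SR   [S ::= S R]
SR ⇒ SRR   [S ::= S R]
SRR ⇒ SRRR   [S ::= S R]
SRRR ⇒ SRRRR   [S ::= S R]
SRRRR ⇒ tRRRR   [S ::= t]
tRRRR ⇒ taRRR   [R ::= a]
taRRR ⇒ taaRR   [R ::= a]
taaRR ⇒ taamR   [R ::= m]
taamR ⇒ taama   [R ::= a]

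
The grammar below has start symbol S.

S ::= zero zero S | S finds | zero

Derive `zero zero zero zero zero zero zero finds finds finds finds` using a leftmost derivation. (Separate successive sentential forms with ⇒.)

S ⇒ zero zero S   [S ::= zero zero S]
zero zero S ⇒ zero zero S finds   [S ::= S finds]
zero zero S finds ⇒ zero zero zero zero S finds   [S ::= zero zero S]
zero zero zero zero S finds ⇒ zero zero zero zero S finds finds   [S ::= S finds]
zero zero zero zero S finds finds ⇒ zero zero zero zero S finds finds finds   [S ::= S finds]
zero zero zero zero S finds finds finds ⇒ zero zero zero zero zero zero S finds finds finds   [S ::= zero zero S]
zero zero zero zero zero zero S finds finds finds ⇒ zero zero zero zero zero zero S finds finds finds finds   [S ::= S finds]
zero zero zero zero zero zero S finds finds finds finds ⇒ zero zero zero zero zero zero zero finds finds finds finds   [S ::= zero]

S ⇒ zero zero S ⇒ zero zero S finds ⇒ zero zero zero zero S finds ⇒ zero zero zero zero S finds finds ⇒ zero zero zero zero S finds finds finds ⇒ zero zero zero zero zero zero S finds finds finds ⇒ zero zero zero zero zero zero S finds finds finds finds ⇒ zero zero zero zero zero zero zero finds finds finds finds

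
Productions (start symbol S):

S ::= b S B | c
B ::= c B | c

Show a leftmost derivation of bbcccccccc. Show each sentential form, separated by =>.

S => bSB   [S ::= b S B]
bSB => bbSBB   [S ::= b S B]
bbSBB => bbcBB   [S ::= c]
bbcBB => bbccBB   [B ::= c B]
bbccBB => bbcccBB   [B ::= c B]
bbcccBB => bbccccBB   [B ::= c B]
bbccccBB => bbcccccBB   [B ::= c B]
bbcccccBB => bbccccccB   [B ::= c]
bbccccccB => bbcccccccB   [B ::= c B]
bbcccccccB => bbcccccccc   [B ::= c]

S => bSB => bbSBB => bbcBB => bbccBB => bbcccBB => bbccccBB => bbcccccBB => bbccccccB => bbcccccccB => bbcccccccc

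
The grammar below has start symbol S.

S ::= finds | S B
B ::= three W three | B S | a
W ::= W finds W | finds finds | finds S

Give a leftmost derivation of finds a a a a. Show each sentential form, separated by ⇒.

S ⇒ S B ⇒ S B B ⇒ S B B B ⇒ S B B B B ⇒ finds B B B B ⇒ finds a B B B ⇒ finds a a B B ⇒ finds a a a B ⇒ finds a a a a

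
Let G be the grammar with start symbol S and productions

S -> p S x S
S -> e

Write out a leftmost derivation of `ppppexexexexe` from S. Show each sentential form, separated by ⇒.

S ⇒ pSxS ⇒ ppSxSxS ⇒ pppSxSxSxS ⇒ ppppSxSxSxSxS ⇒ ppppexSxSxSxS ⇒ ppppexexSxSxS ⇒ ppppexexexSxS ⇒ ppppexexexexS ⇒ ppppexexexexe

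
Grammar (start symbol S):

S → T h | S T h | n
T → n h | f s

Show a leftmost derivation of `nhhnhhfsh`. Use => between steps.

S => STh   [S → S T h]
STh => SThTh   [S → S T h]
SThTh => ThThTh   [S → T h]
ThThTh => nhhThTh   [T → n h]
nhhThTh => nhhnhhTh   [T → n h]
nhhnhhTh => nhhnhhfsh   [T → f s]

S => STh => SThTh => ThThTh => nhhThTh => nhhnhhTh => nhhnhhfsh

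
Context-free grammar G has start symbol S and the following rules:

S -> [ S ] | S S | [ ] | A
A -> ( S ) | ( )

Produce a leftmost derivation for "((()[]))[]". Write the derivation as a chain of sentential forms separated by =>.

S => SS   [S -> S S]
SS => AS   [S -> A]
AS => (S)S   [A -> ( S )]
(S)S => (A)S   [S -> A]
(A)S => ((S))S   [A -> ( S )]
((S))S => ((SS))S   [S -> S S]
((SS))S => ((AS))S   [S -> A]
((AS))S => ((()S))S   [A -> ( )]
((()S))S => ((()[]))S   [S -> [ ]]
((()[]))S => ((()[]))[]   [S -> [ ]]

S => SS => AS => (S)S => (A)S => ((S))S => ((SS))S => ((AS))S => ((()S))S => ((()[]))S => ((()[]))[]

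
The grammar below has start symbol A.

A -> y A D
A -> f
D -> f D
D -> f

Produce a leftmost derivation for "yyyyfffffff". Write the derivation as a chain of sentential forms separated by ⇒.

A⇒yAD⇒yyADD⇒yyyADDD⇒yyyyADDDD⇒yyyyfDDDD⇒yyyyffDDD⇒yyyyfffDDD⇒yyyyffffDDD⇒yyyyfffffDD⇒yyyyffffffD⇒yyyyfffffff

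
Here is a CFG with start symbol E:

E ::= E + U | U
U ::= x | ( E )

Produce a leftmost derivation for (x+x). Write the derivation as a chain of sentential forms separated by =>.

E => U   [E ::= U]
U => (E)   [U ::= ( E )]
(E) => (E+U)   [E ::= E + U]
(E+U) => (U+U)   [E ::= U]
(U+U) => (x+U)   [U ::= x]
(x+U) => (x+x)   [U ::= x]

E => U => (E) => (E+U) => (U+U) => (x+U) => (x+x)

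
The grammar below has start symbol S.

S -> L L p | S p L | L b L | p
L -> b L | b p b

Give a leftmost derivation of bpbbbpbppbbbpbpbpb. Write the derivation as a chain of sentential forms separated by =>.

S => SpL => SpLpL => LLppLpL => bpbLppLpL => bpbbLppLpL => bpbbbpbppLpL => bpbbbpbppbLpL => bpbbbpbppbbLpL => bpbbbpbppbbbpbpL => bpbbbpbppbbbpbpbpb

S => SpL   [S -> S p L]
SpL => SpLpL   [S -> S p L]
SpLpL => LLppLpL   [S -> L L p]
LLppLpL => bpbLppLpL   [L -> b p b]
bpbLppLpL => bpbbLppLpL   [L -> b L]
bpbbLppLpL => bpbbbpbppLpL   [L -> b p b]
bpbbbpbppLpL => bpbbbpbppbLpL   [L -> b L]
bpbbbpbppbLpL => bpbbbpbppbbLpL   [L -> b L]
bpbbbpbppbbLpL => bpbbbpbppbbbpbpL   [L -> b p b]
bpbbbpbppbbbpbpL => bpbbbpbppbbbpbpbpb   [L -> b p b]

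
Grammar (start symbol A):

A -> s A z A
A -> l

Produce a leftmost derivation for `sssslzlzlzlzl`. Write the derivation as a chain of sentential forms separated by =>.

A => sAzA => ssAzAzA => sssAzAzAzA => ssssAzAzAzAzA => sssslzAzAzAzA => sssslzlzAzAzA => sssslzlzlzAzA => sssslzlzlzlzA => sssslzlzlzlzl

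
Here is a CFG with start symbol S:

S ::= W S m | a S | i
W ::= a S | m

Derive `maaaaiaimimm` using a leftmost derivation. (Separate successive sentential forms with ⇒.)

S ⇒ WSm ⇒ mSm ⇒ mWSmm ⇒ maSSmm ⇒ maaSSmm ⇒ maaWSmSmm ⇒ maaaSSmSmm ⇒ maaaaSSmSmm ⇒ maaaaiSmSmm ⇒ maaaaiaSmSmm ⇒ maaaaiaimSmm ⇒ maaaaiaimimm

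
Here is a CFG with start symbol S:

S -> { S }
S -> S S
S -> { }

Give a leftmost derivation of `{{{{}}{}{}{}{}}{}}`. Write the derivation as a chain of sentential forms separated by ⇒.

S ⇒ {S} ⇒ {SS} ⇒ {{S}S} ⇒ {{SS}S} ⇒ {{SSS}S} ⇒ {{{S}SS}S} ⇒ {{{{}}SS}S} ⇒ {{{{}}SSS}S} ⇒ {{{{}}SSSS}S} ⇒ {{{{}}{}SSS}S} ⇒ {{{{}}{}{}SS}S} ⇒ {{{{}}{}{}{}S}S} ⇒ {{{{}}{}{}{}{}}S} ⇒ {{{{}}{}{}{}{}}{}}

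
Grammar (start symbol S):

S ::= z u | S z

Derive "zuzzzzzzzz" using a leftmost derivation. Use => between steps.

S => Sz => Szz => Szzz => Szzzz => Szzzzz => Szzzzzz => Szzzzzzz => Szzzzzzzz => zuzzzzzzzz

S => Sz   [S ::= S z]
Sz => Szz   [S ::= S z]
Szz => Szzz   [S ::= S z]
Szzz => Szzzz   [S ::= S z]
Szzzz => Szzzzz   [S ::= S z]
Szzzzz => Szzzzzz   [S ::= S z]
Szzzzzz => Szzzzzzz   [S ::= S z]
Szzzzzzz => Szzzzzzzz   [S ::= S z]
Szzzzzzzz => zuzzzzzzzz   [S ::= z u]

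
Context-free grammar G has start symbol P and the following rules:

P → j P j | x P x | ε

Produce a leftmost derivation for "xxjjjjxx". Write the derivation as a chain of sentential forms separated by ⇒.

P ⇒ xPx ⇒ xxPxx ⇒ xxjPjxx ⇒ xxjjPjjxx ⇒ xxjjjjxx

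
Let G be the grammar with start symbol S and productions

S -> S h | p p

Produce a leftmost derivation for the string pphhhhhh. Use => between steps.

S => Sh   [S -> S h]
Sh => Shh   [S -> S h]
Shh => Shhh   [S -> S h]
Shhh => Shhhh   [S -> S h]
Shhhh => Shhhhh   [S -> S h]
Shhhhh => Shhhhhh   [S -> S h]
Shhhhhh => pphhhhhh   [S -> p p]

S => Sh => Shh => Shhh => Shhhh => Shhhhh => Shhhhhh => pphhhhhh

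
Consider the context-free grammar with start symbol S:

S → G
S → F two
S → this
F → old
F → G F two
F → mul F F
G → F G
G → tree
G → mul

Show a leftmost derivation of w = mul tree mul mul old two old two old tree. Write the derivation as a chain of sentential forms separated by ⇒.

S ⇒ G   [S → G]
G ⇒ F G   [G → F G]
F G ⇒ mul F F G   [F → mul F F]
mul F F G ⇒ mul G F two F G   [F → G F two]
mul G F two F G ⇒ mul tree F two F G   [G → tree]
mul tree F two F G ⇒ mul tree mul F F two F G   [F → mul F F]
mul tree mul F F two F G ⇒ mul tree mul G F two F two F G   [F → G F two]
mul tree mul G F two F two F G ⇒ mul tree mul mul F two F two F G   [G → mul]
mul tree mul mul F two F two F G ⇒ mul tree mul mul old two F two F G   [F → old]
mul tree mul mul old two F two F G ⇒ mul tree mul mul old two old two F G   [F → old]
mul tree mul mul old two old two F G ⇒ mul tree mul mul old two old two old G   [F → old]
mul tree mul mul old two old two old G ⇒ mul tree mul mul old two old two old tree   [G → tree]

S ⇒ G ⇒ F G ⇒ mul F F G ⇒ mul G F two F G ⇒ mul tree F two F G ⇒ mul tree mul F F two F G ⇒ mul tree mul G F two F two F G ⇒ mul tree mul mul F two F two F G ⇒ mul tree mul mul old two F two F G ⇒ mul tree mul mul old two old two F G ⇒ mul tree mul mul old two old two old G ⇒ mul tree mul mul old two old two old tree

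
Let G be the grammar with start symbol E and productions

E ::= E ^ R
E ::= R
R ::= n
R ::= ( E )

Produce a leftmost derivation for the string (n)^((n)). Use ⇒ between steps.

E ⇒ E^R   [E ::= E ^ R]
E^R ⇒ R^R   [E ::= R]
R^R ⇒ (E)^R   [R ::= ( E )]
(E)^R ⇒ (R)^R   [E ::= R]
(R)^R ⇒ (n)^R   [R ::= n]
(n)^R ⇒ (n)^(E)   [R ::= ( E )]
(n)^(E) ⇒ (n)^(R)   [E ::= R]
(n)^(R) ⇒ (n)^((E))   [R ::= ( E )]
(n)^((E)) ⇒ (n)^((R))   [E ::= R]
(n)^((R)) ⇒ (n)^((n))   [R ::= n]

E ⇒ E^R ⇒ R^R ⇒ (E)^R ⇒ (R)^R ⇒ (n)^R ⇒ (n)^(E) ⇒ (n)^(R) ⇒ (n)^((E)) ⇒ (n)^((R)) ⇒ (n)^((n))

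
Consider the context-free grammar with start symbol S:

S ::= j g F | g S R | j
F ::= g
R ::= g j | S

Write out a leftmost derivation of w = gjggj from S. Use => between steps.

S=>gSR=>gjgFR=>gjggR=>gjggS=>gjggj

S => gSR   [S ::= g S R]
gSR => gjgFR   [S ::= j g F]
gjgFR => gjggR   [F ::= g]
gjggR => gjggS   [R ::= S]
gjggS => gjggj   [S ::= j]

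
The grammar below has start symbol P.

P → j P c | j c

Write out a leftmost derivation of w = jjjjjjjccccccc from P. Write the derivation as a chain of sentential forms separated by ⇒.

P ⇒ jPc   [P → j P c]
jPc ⇒ jjPcc   [P → j P c]
jjPcc ⇒ jjjPccc   [P → j P c]
jjjPccc ⇒ jjjjPcccc   [P → j P c]
jjjjPcccc ⇒ jjjjjPccccc   [P → j P c]
jjjjjPccccc ⇒ jjjjjjPcccccc   [P → j P c]
jjjjjjPcccccc ⇒ jjjjjjjccccccc   [P → j c]

P⇒jPc⇒jjPcc⇒jjjPccc⇒jjjjPcccc⇒jjjjjPccccc⇒jjjjjjPcccccc⇒jjjjjjjccccccc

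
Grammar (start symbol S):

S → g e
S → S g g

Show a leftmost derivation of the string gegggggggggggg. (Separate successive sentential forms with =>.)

S => Sgg => Sgggg => Sgggggg => Sgggggggg => Sgggggggggg => Sgggggggggggg => gegggggggggggg

S => Sgg   [S → S g g]
Sgg => Sgggg   [S → S g g]
Sgggg => Sgggggg   [S → S g g]
Sgggggg => Sgggggggg   [S → S g g]
Sgggggggg => Sgggggggggg   [S → S g g]
Sgggggggggg => Sgggggggggggg   [S → S g g]
Sgggggggggggg => gegggggggggggg   [S → g e]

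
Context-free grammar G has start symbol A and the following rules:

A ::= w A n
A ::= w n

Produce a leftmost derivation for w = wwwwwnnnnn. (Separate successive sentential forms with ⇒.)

A⇒wAn⇒wwAnn⇒wwwAnnn⇒wwwwAnnnn⇒wwwwwnnnnn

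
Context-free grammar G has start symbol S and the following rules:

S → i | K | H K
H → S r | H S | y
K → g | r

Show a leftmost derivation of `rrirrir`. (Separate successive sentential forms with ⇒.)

S ⇒ HK ⇒ HSK ⇒ HSSK ⇒ SrSSK ⇒ KrSSK ⇒ rrSSK ⇒ rrHKSK ⇒ rrSrKSK ⇒ rrirKSK ⇒ rrirrSK ⇒ rrirriK ⇒ rrirrir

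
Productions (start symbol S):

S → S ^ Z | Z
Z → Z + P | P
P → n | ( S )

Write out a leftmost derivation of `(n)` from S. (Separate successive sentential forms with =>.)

S=>Z=>P=>(S)=>(Z)=>(P)=>(n)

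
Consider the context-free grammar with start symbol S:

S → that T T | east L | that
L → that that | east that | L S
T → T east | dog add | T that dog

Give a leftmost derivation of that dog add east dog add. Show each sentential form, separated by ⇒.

S ⇒ that T T   [S → that T T]
that T T ⇒ that T east T   [T → T east]
that T east T ⇒ that dog add east T   [T → dog add]
that dog add east T ⇒ that dog add east dog add   [T → dog add]

S ⇒ that T T ⇒ that T east T ⇒ that dog add east T ⇒ that dog add east dog add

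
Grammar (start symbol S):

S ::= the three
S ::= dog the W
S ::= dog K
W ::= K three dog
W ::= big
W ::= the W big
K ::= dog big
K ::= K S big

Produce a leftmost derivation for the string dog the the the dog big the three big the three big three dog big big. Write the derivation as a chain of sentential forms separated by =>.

S => dog the W => dog the the W big => dog the the the W big big => dog the the the K three dog big big => dog the the the K S big three dog big big => dog the the the K S big S big three dog big big => dog the the the dog big S big S big three dog big big => dog the the the dog big the three big S big three dog big big => dog the the the dog big the three big the three big three dog big big

S => dog the W   [S ::= dog the W]
dog the W => dog the the W big   [W ::= the W big]
dog the the W big => dog the the the W big big   [W ::= the W big]
dog the the the W big big => dog the the the K three dog big big   [W ::= K three dog]
dog the the the K three dog big big => dog the the the K S big three dog big big   [K ::= K S big]
dog the the the K S big three dog big big => dog the the the K S big S big three dog big big   [K ::= K S big]
dog the the the K S big S big three dog big big => dog the the the dog big S big S big three dog big big   [K ::= dog big]
dog the the the dog big S big S big three dog big big => dog the the the dog big the three big S big three dog big big   [S ::= the three]
dog the the the dog big the three big S big three dog big big => dog the the the dog big the three big the three big three dog big big   [S ::= the three]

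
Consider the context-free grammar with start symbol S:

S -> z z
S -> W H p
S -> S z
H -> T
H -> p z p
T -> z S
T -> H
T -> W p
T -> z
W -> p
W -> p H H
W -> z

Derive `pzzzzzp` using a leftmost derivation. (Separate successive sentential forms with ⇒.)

S ⇒ WHp   [S -> W H p]
WHp ⇒ pHHHp   [W -> p H H]
pHHHp ⇒ pTHHp   [H -> T]
pTHHp ⇒ pzHHp   [T -> z]
pzHHp ⇒ pzTHp   [H -> T]
pzTHp ⇒ pzzHp   [T -> z]
pzzHp ⇒ pzzTp   [H -> T]
pzzTp ⇒ pzzzSp   [T -> z S]
pzzzSp ⇒ pzzzzzp   [S -> z z]

S ⇒ WHp ⇒ pHHHp ⇒ pTHHp ⇒ pzHHp ⇒ pzTHp ⇒ pzzHp ⇒ pzzTp ⇒ pzzzSp ⇒ pzzzzzp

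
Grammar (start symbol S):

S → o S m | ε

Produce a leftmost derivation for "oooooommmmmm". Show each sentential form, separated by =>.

S=>oSm=>ooSmm=>oooSmmm=>ooooSmmmm=>oooooSmmmmm=>ooooooSmmmmmm=>oooooommmmmm

S => oSm   [S → o S m]
oSm => ooSmm   [S → o S m]
ooSmm => oooSmmm   [S → o S m]
oooSmmm => ooooSmmmm   [S → o S m]
ooooSmmmm => oooooSmmmmm   [S → o S m]
oooooSmmmmm => ooooooSmmmmmm   [S → o S m]
ooooooSmmmmmm => oooooommmmmm   [S → ε]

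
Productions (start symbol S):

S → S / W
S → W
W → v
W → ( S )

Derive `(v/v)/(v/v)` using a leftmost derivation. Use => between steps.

S => S/W => W/W => (S)/W => (S/W)/W => (W/W)/W => (v/W)/W => (v/v)/W => (v/v)/(S) => (v/v)/(S/W) => (v/v)/(W/W) => (v/v)/(v/W) => (v/v)/(v/v)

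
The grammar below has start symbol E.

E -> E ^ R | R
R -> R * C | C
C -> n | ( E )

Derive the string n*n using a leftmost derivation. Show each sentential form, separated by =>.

E => R => R*C => C*C => n*C => n*n

E => R   [E -> R]
R => R*C   [R -> R * C]
R*C => C*C   [R -> C]
C*C => n*C   [C -> n]
n*C => n*n   [C -> n]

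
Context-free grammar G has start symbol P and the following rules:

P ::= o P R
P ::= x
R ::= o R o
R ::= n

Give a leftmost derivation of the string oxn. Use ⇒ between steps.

P⇒oPR⇒oxR⇒oxn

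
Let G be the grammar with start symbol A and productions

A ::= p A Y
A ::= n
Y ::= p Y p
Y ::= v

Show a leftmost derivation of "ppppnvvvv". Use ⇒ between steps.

A ⇒ pAY ⇒ ppAYY ⇒ pppAYYY ⇒ ppppAYYYY ⇒ ppppnYYYY ⇒ ppppnvYYY ⇒ ppppnvvYY ⇒ ppppnvvvY ⇒ ppppnvvvv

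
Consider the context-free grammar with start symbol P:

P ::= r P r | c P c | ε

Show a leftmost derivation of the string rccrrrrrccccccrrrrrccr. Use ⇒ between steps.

P ⇒ rPr   [P ::= r P r]
rPr ⇒ rcPcr   [P ::= c P c]
rcPcr ⇒ rccPccr   [P ::= c P c]
rccPccr ⇒ rccrPrccr   [P ::= r P r]
rccrPrccr ⇒ rccrrPrrccr   [P ::= r P r]
rccrrPrrccr ⇒ rccrrrPrrrccr   [P ::= r P r]
rccrrrPrrrccr ⇒ rccrrrrPrrrrccr   [P ::= r P r]
rccrrrrPrrrrccr ⇒ rccrrrrrPrrrrrccr   [P ::= r P r]
rccrrrrrPrrrrrccr ⇒ rccrrrrrcPcrrrrrccr   [P ::= c P c]
rccrrrrrcPcrrrrrccr ⇒ rccrrrrrccPccrrrrrccr   [P ::= c P c]
rccrrrrrccPccrrrrrccr ⇒ rccrrrrrcccPcccrrrrrccr   [P ::= c P c]
rccrrrrrcccPcccrrrrrccr ⇒ rccrrrrrccccccrrrrrccr   [P ::= ε]

P ⇒ rPr ⇒ rcPcr ⇒ rccPccr ⇒ rccrPrccr ⇒ rccrrPrrccr ⇒ rccrrrPrrrccr ⇒ rccrrrrPrrrrccr ⇒ rccrrrrrPrrrrrccr ⇒ rccrrrrrcPcrrrrrccr ⇒ rccrrrrrccPccrrrrrccr ⇒ rccrrrrrcccPcccrrrrrccr ⇒ rccrrrrrccccccrrrrrccr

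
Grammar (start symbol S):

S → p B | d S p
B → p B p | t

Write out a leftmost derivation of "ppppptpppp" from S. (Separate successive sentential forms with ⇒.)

S ⇒ pB   [S → p B]
pB ⇒ ppBp   [B → p B p]
ppBp ⇒ pppBpp   [B → p B p]
pppBpp ⇒ ppppBppp   [B → p B p]
ppppBppp ⇒ pppppBpppp   [B → p B p]
pppppBpppp ⇒ ppppptpppp   [B → t]

S ⇒ pB ⇒ ppBp ⇒ pppBpp ⇒ ppppBppp ⇒ pppppBpppp ⇒ ppppptpppp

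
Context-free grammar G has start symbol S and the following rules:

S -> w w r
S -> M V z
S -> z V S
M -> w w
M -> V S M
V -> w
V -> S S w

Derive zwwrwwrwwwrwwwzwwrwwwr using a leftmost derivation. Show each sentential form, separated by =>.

S => zVS => zSSwS => zMVzSwS => zVSMVzSwS => zSSwSMVzSwS => zwwrSwSMVzSwS => zwwrwwrwSMVzSwS => zwwrwwrwwwrMVzSwS => zwwrwwrwwwrwwVzSwS => zwwrwwrwwwrwwwzSwS => zwwrwwrwwwrwwwzwwrwS => zwwrwwrwwwrwwwzwwrwwwr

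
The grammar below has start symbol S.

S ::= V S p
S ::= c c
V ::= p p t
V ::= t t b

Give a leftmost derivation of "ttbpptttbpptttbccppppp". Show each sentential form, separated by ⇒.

S ⇒ VSp   [S ::= V S p]
VSp ⇒ ttbSp   [V ::= t t b]
ttbSp ⇒ ttbVSpp   [S ::= V S p]
ttbVSpp ⇒ ttbpptSpp   [V ::= p p t]
ttbpptSpp ⇒ ttbpptVSppp   [S ::= V S p]
ttbpptVSppp ⇒ ttbpptttbSppp   [V ::= t t b]
ttbpptttbSppp ⇒ ttbpptttbVSpppp   [S ::= V S p]
ttbpptttbVSpppp ⇒ ttbpptttbpptSpppp   [V ::= p p t]
ttbpptttbpptSpppp ⇒ ttbpptttbpptVSppppp   [S ::= V S p]
ttbpptttbpptVSppppp ⇒ ttbpptttbpptttbSppppp   [V ::= t t b]
ttbpptttbpptttbSppppp ⇒ ttbpptttbpptttbccppppp   [S ::= c c]

S ⇒ VSp ⇒ ttbSp ⇒ ttbVSpp ⇒ ttbpptSpp ⇒ ttbpptVSppp ⇒ ttbpptttbSppp ⇒ ttbpptttbVSpppp ⇒ ttbpptttbpptSpppp ⇒ ttbpptttbpptVSppppp ⇒ ttbpptttbpptttbSppppp ⇒ ttbpptttbpptttbccppppp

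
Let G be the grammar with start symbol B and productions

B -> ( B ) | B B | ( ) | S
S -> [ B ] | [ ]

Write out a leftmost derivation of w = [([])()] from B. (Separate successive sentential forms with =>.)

B => S => [B] => [BB] => [(B)B] => [(S)B] => [([])B] => [([])()]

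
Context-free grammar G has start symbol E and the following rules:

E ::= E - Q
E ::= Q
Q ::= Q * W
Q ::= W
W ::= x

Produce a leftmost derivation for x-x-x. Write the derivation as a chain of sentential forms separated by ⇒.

E⇒E-Q⇒E-Q-Q⇒Q-Q-Q⇒W-Q-Q⇒x-Q-Q⇒x-W-Q⇒x-x-Q⇒x-x-W⇒x-x-x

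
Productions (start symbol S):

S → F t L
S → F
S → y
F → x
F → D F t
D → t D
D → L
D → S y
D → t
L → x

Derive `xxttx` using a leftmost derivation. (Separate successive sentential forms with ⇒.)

S ⇒ FtL ⇒ DFttL ⇒ LFttL ⇒ xFttL ⇒ xxttL ⇒ xxttx

S ⇒ FtL   [S → F t L]
FtL ⇒ DFttL   [F → D F t]
DFttL ⇒ LFttL   [D → L]
LFttL ⇒ xFttL   [L → x]
xFttL ⇒ xxttL   [F → x]
xxttL ⇒ xxttx   [L → x]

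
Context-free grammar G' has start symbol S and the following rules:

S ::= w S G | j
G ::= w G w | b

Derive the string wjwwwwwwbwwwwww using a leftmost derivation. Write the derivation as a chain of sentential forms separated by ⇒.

S⇒wSG⇒wjG⇒wjwGw⇒wjwwGww⇒wjwwwGwww⇒wjwwwwGwwww⇒wjwwwwwGwwwww⇒wjwwwwwwGwwwwww⇒wjwwwwwwbwwwwww

S ⇒ wSG   [S ::= w S G]
wSG ⇒ wjG   [S ::= j]
wjG ⇒ wjwGw   [G ::= w G w]
wjwGw ⇒ wjwwGww   [G ::= w G w]
wjwwGww ⇒ wjwwwGwww   [G ::= w G w]
wjwwwGwww ⇒ wjwwwwGwwww   [G ::= w G w]
wjwwwwGwwww ⇒ wjwwwwwGwwwww   [G ::= w G w]
wjwwwwwGwwwww ⇒ wjwwwwwwGwwwwww   [G ::= w G w]
wjwwwwwwGwwwwww ⇒ wjwwwwwwbwwwwww   [G ::= b]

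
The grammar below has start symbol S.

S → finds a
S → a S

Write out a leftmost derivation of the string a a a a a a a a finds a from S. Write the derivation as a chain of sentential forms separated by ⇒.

S ⇒ a S ⇒ a a S ⇒ a a a S ⇒ a a a a S ⇒ a a a a a S ⇒ a a a a a a S ⇒ a a a a a a a S ⇒ a a a a a a a a S ⇒ a a a a a a a a finds a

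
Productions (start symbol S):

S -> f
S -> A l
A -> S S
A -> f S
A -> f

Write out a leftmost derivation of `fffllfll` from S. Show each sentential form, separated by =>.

S => Al => fSl => fAll => fSSll => fAlSll => fSSlSll => ffSlSll => ffAllSll => fffllSll => fffllfll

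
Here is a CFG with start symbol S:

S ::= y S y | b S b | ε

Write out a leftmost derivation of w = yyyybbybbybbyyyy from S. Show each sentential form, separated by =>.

S => ySy => yySyy => yyySyyy => yyyySyyyy => yyyybSbyyyy => yyyybbSbbyyyy => yyyybbySybbyyyy => yyyybbybSbybbyyyy => yyyybbybbybbyyyy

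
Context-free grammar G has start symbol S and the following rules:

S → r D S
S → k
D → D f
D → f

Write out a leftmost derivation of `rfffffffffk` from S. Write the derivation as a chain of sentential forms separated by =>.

S=>rDS=>rDfS=>rDffS=>rDfffS=>rDffffS=>rDfffffS=>rDffffffS=>rDfffffffS=>rDffffffffS=>rfffffffffS=>rfffffffffk

S => rDS   [S → r D S]
rDS => rDfS   [D → D f]
rDfS => rDffS   [D → D f]
rDffS => rDfffS   [D → D f]
rDfffS => rDffffS   [D → D f]
rDffffS => rDfffffS   [D → D f]
rDfffffS => rDffffffS   [D → D f]
rDffffffS => rDfffffffS   [D → D f]
rDfffffffS => rDffffffffS   [D → D f]
rDffffffffS => rfffffffffS   [D → f]
rfffffffffS => rfffffffffk   [S → k]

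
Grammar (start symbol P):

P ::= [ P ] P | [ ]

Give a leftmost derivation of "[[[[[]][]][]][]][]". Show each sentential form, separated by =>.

P => [P]P   [P ::= [ P ] P]
[P]P => [[P]P]P   [P ::= [ P ] P]
[[P]P]P => [[[P]P]P]P   [P ::= [ P ] P]
[[[P]P]P]P => [[[[P]P]P]P]P   [P ::= [ P ] P]
[[[[P]P]P]P]P => [[[[[]]P]P]P]P   [P ::= [ ]]
[[[[[]]P]P]P]P => [[[[[]][]]P]P]P   [P ::= [ ]]
[[[[[]][]]P]P]P => [[[[[]][]][]]P]P   [P ::= [ ]]
[[[[[]][]][]]P]P => [[[[[]][]][]][]]P   [P ::= [ ]]
[[[[[]][]][]][]]P => [[[[[]][]][]][]][]   [P ::= [ ]]

P => [P]P => [[P]P]P => [[[P]P]P]P => [[[[P]P]P]P]P => [[[[[]]P]P]P]P => [[[[[]][]]P]P]P => [[[[[]][]][]]P]P => [[[[[]][]][]][]]P => [[[[[]][]][]][]][]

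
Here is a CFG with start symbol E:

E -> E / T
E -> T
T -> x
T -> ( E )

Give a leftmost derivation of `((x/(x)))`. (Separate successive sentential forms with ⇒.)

E ⇒ T ⇒ (E) ⇒ (T) ⇒ ((E)) ⇒ ((E/T)) ⇒ ((T/T)) ⇒ ((x/T)) ⇒ ((x/(E))) ⇒ ((x/(T))) ⇒ ((x/(x)))

E ⇒ T   [E -> T]
T ⇒ (E)   [T -> ( E )]
(E) ⇒ (T)   [E -> T]
(T) ⇒ ((E))   [T -> ( E )]
((E)) ⇒ ((E/T))   [E -> E / T]
((E/T)) ⇒ ((T/T))   [E -> T]
((T/T)) ⇒ ((x/T))   [T -> x]
((x/T)) ⇒ ((x/(E)))   [T -> ( E )]
((x/(E))) ⇒ ((x/(T)))   [E -> T]
((x/(T))) ⇒ ((x/(x)))   [T -> x]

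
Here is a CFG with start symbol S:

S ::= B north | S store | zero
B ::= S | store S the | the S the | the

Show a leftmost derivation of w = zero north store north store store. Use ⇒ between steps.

S ⇒ S store   [S ::= S store]
S store ⇒ S store store   [S ::= S store]
S store store ⇒ B north store store   [S ::= B north]
B north store store ⇒ S north store store   [B ::= S]
S north store store ⇒ S store north store store   [S ::= S store]
S store north store store ⇒ B north store north store store   [S ::= B north]
B north store north store store ⇒ S north store north store store   [B ::= S]
S north store north store store ⇒ zero north store north store store   [S ::= zero]

S ⇒ S store ⇒ S store store ⇒ B north store store ⇒ S north store store ⇒ S store north store store ⇒ B north store north store store ⇒ S north store north store store ⇒ zero north store north store store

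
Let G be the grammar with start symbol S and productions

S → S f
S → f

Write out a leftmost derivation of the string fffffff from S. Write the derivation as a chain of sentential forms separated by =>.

S => Sf => Sff => Sfff => Sffff => Sfffff => Sffffff => fffffff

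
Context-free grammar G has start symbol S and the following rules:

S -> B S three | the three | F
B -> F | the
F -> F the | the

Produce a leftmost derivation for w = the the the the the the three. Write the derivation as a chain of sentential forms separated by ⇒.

S ⇒ B S three ⇒ F S three ⇒ F the S three ⇒ F the the S three ⇒ F the the the S three ⇒ the the the the S three ⇒ the the the the F three ⇒ the the the the F the three ⇒ the the the the the the three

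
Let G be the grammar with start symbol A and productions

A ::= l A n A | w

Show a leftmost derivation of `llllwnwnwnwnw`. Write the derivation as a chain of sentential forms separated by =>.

A => lAnA   [A ::= l A n A]
lAnA => llAnAnA   [A ::= l A n A]
llAnAnA => lllAnAnAnA   [A ::= l A n A]
lllAnAnAnA => llllAnAnAnAnA   [A ::= l A n A]
llllAnAnAnAnA => llllwnAnAnAnA   [A ::= w]
llllwnAnAnAnA => llllwnwnAnAnA   [A ::= w]
llllwnwnAnAnA => llllwnwnwnAnA   [A ::= w]
llllwnwnwnAnA => llllwnwnwnwnA   [A ::= w]
llllwnwnwnwnA => llllwnwnwnwnw   [A ::= w]

A => lAnA => llAnAnA => lllAnAnAnA => llllAnAnAnAnA => llllwnAnAnAnA => llllwnwnAnAnA => llllwnwnwnAnA => llllwnwnwnwnA => llllwnwnwnwnw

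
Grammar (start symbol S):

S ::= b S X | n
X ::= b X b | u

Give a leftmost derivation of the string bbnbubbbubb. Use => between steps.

S => bSX => bbSXX => bbnXX => bbnbXbX => bbnbubX => bbnbubbXb => bbnbubbbXbb => bbnbubbbubb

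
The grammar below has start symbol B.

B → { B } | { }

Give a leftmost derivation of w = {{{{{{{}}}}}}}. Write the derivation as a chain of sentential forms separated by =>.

B => {B} => {{B}} => {{{B}}} => {{{{B}}}} => {{{{{B}}}}} => {{{{{{B}}}}}} => {{{{{{{}}}}}}}

B => {B}   [B → { B }]
{B} => {{B}}   [B → { B }]
{{B}} => {{{B}}}   [B → { B }]
{{{B}}} => {{{{B}}}}   [B → { B }]
{{{{B}}}} => {{{{{B}}}}}   [B → { B }]
{{{{{B}}}}} => {{{{{{B}}}}}}   [B → { B }]
{{{{{{B}}}}}} => {{{{{{{}}}}}}}   [B → { }]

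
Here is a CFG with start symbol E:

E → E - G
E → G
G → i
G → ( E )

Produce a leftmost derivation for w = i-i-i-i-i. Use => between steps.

E => E-G   [E → E - G]
E-G => E-G-G   [E → E - G]
E-G-G => E-G-G-G   [E → E - G]
E-G-G-G => E-G-G-G-G   [E → E - G]
E-G-G-G-G => G-G-G-G-G   [E → G]
G-G-G-G-G => i-G-G-G-G   [G → i]
i-G-G-G-G => i-i-G-G-G   [G → i]
i-i-G-G-G => i-i-i-G-G   [G → i]
i-i-i-G-G => i-i-i-i-G   [G → i]
i-i-i-i-G => i-i-i-i-i   [G → i]

E => E-G => E-G-G => E-G-G-G => E-G-G-G-G => G-G-G-G-G => i-G-G-G-G => i-i-G-G-G => i-i-i-G-G => i-i-i-i-G => i-i-i-i-i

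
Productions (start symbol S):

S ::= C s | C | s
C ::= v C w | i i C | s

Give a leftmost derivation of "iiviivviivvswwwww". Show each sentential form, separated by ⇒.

S ⇒ C   [S ::= C]
C ⇒ iiC   [C ::= i i C]
iiC ⇒ iivCw   [C ::= v C w]
iivCw ⇒ iiviiCw   [C ::= i i C]
iiviiCw ⇒ iiviivCww   [C ::= v C w]
iiviivCww ⇒ iiviivvCwww   [C ::= v C w]
iiviivvCwww ⇒ iiviivviiCwww   [C ::= i i C]
iiviivviiCwww ⇒ iiviivviivCwwww   [C ::= v C w]
iiviivviivCwwww ⇒ iiviivviivvCwwwww   [C ::= v C w]
iiviivviivvCwwwww ⇒ iiviivviivvswwwww   [C ::= s]

S⇒C⇒iiC⇒iivCw⇒iiviiCw⇒iiviivCww⇒iiviivvCwww⇒iiviivviiCwww⇒iiviivviivCwwww⇒iiviivviivvCwwwww⇒iiviivviivvswwwww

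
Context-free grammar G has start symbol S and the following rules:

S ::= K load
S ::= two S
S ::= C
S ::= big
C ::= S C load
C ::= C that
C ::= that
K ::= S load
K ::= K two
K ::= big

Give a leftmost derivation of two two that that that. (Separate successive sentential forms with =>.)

S => two S   [S ::= two S]
two S => two two S   [S ::= two S]
two two S => two two C   [S ::= C]
two two C => two two C that   [C ::= C that]
two two C that => two two C that that   [C ::= C that]
two two C that that => two two that that that   [C ::= that]

S => two S => two two S => two two C => two two C that => two two C that that => two two that that that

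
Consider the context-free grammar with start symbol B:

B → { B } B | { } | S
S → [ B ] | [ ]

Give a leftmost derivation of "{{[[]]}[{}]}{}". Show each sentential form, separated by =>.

B=>{B}B=>{{B}B}B=>{{S}B}B=>{{[B]}B}B=>{{[S]}B}B=>{{[[]]}B}B=>{{[[]]}S}B=>{{[[]]}[B]}B=>{{[[]]}[{}]}B=>{{[[]]}[{}]}{}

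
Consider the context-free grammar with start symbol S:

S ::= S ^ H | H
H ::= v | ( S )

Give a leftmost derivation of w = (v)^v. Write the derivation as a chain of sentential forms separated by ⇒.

S⇒S^H⇒H^H⇒(S)^H⇒(H)^H⇒(v)^H⇒(v)^v

S ⇒ S^H   [S ::= S ^ H]
S^H ⇒ H^H   [S ::= H]
H^H ⇒ (S)^H   [H ::= ( S )]
(S)^H ⇒ (H)^H   [S ::= H]
(H)^H ⇒ (v)^H   [H ::= v]
(v)^H ⇒ (v)^v   [H ::= v]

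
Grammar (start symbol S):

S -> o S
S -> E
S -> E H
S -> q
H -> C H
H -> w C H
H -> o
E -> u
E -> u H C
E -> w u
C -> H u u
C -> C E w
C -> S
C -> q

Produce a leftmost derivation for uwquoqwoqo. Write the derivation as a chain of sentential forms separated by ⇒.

S ⇒ EH   [S -> E H]
EH ⇒ uHCH   [E -> u H C]
uHCH ⇒ uwCHCH   [H -> w C H]
uwCHCH ⇒ uwCEwHCH   [C -> C E w]
uwCEwHCH ⇒ uwSEwHCH   [C -> S]
uwSEwHCH ⇒ uwqEwHCH   [S -> q]
uwqEwHCH ⇒ uwquHCwHCH   [E -> u H C]
uwquHCwHCH ⇒ uwquoCwHCH   [H -> o]
uwquoCwHCH ⇒ uwquoqwHCH   [C -> q]
uwquoqwHCH ⇒ uwquoqwoCH   [H -> o]
uwquoqwoCH ⇒ uwquoqwoqH   [C -> q]
uwquoqwoqH ⇒ uwquoqwoqo   [H -> o]

S ⇒ EH ⇒ uHCH ⇒ uwCHCH ⇒ uwCEwHCH ⇒ uwSEwHCH ⇒ uwqEwHCH ⇒ uwquHCwHCH ⇒ uwquoCwHCH ⇒ uwquoqwHCH ⇒ uwquoqwoCH ⇒ uwquoqwoqH ⇒ uwquoqwoqo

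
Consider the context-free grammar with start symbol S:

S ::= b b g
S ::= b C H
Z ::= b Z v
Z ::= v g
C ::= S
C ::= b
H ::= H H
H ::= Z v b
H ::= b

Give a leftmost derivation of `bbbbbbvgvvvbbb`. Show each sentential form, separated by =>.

S=>bCH=>bSH=>bbCHH=>bbSHH=>bbbCHHH=>bbbbHHH=>bbbbZvbHH=>bbbbbZvvbHH=>bbbbbbZvvvbHH=>bbbbbbvgvvvbHH=>bbbbbbvgvvvbbH=>bbbbbbvgvvvbbb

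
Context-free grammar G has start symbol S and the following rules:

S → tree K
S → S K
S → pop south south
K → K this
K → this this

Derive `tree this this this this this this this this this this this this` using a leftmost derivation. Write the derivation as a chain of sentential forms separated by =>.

S => S K   [S → S K]
S K => S K K   [S → S K]
S K K => tree K K K   [S → tree K]
tree K K K => tree this this K K   [K → this this]
tree this this K K => tree this this K this K   [K → K this]
tree this this K this K => tree this this K this this K   [K → K this]
tree this this K this this K => tree this this K this this this K   [K → K this]
tree this this K this this this K => tree this this this this this this this K   [K → this this]
tree this this this this this this this K => tree this this this this this this this K this   [K → K this]
tree this this this this this this this K this => tree this this this this this this this K this this   [K → K this]
tree this this this this this this this K this this => tree this this this this this this this K this this this   [K → K this]
tree this this this this this this this K this this this => tree this this this this this this this this this this this this   [K → this this]

S => S K => S K K => tree K K K => tree this this K K => tree this this K this K => tree this this K this this K => tree this this K this this this K => tree this this this this this this this K => tree this this this this this this this K this => tree this this this this this this this K this this => tree this this this this this this this K this this this => tree this this this this this this this this this this this this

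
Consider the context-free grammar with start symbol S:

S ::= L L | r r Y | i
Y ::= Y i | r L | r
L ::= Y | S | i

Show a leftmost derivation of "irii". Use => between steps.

S => LL => iL => iY => irL => irS => irLL => irSL => iriL => irii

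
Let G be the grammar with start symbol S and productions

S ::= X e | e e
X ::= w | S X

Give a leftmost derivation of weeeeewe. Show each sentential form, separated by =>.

S => Xe => SXe => XeXe => weXe => weSXe => weeeXe => weeeSXe => weeeeeXe => weeeeewe

S => Xe   [S ::= X e]
Xe => SXe   [X ::= S X]
SXe => XeXe   [S ::= X e]
XeXe => weXe   [X ::= w]
weXe => weSXe   [X ::= S X]
weSXe => weeeXe   [S ::= e e]
weeeXe => weeeSXe   [X ::= S X]
weeeSXe => weeeeeXe   [S ::= e e]
weeeeeXe => weeeeewe   [X ::= w]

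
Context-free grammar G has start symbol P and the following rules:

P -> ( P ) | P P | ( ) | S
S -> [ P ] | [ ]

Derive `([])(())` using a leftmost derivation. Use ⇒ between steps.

P ⇒ PP   [P -> P P]
PP ⇒ (P)P   [P -> ( P )]
(P)P ⇒ (S)P   [P -> S]
(S)P ⇒ ([])P   [S -> [ ]]
([])P ⇒ ([])(P)   [P -> ( P )]
([])(P) ⇒ ([])(())   [P -> ( )]

P⇒PP⇒(P)P⇒(S)P⇒([])P⇒([])(P)⇒([])(())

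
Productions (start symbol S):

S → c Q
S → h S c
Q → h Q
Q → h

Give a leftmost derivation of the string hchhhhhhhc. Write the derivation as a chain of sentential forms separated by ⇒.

S ⇒ hSc   [S → h S c]
hSc ⇒ hcQc   [S → c Q]
hcQc ⇒ hchQc   [Q → h Q]
hchQc ⇒ hchhQc   [Q → h Q]
hchhQc ⇒ hchhhQc   [Q → h Q]
hchhhQc ⇒ hchhhhQc   [Q → h Q]
hchhhhQc ⇒ hchhhhhQc   [Q → h Q]
hchhhhhQc ⇒ hchhhhhhQc   [Q → h Q]
hchhhhhhQc ⇒ hchhhhhhhc   [Q → h]

S ⇒ hSc ⇒ hcQc ⇒ hchQc ⇒ hchhQc ⇒ hchhhQc ⇒ hchhhhQc ⇒ hchhhhhQc ⇒ hchhhhhhQc ⇒ hchhhhhhhc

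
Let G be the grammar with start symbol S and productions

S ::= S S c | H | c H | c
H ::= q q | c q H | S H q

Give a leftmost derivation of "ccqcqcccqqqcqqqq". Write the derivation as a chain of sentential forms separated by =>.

S => cH => ccqH => ccqSHq => ccqHHq => ccqcqHHq => ccqcqSHqHq => ccqcqSScHqHq => ccqcqcScHqHq => ccqcqcccHqHq => ccqcqcccqqqHq => ccqcqcccqqqcqHq => ccqcqcccqqqcqqqq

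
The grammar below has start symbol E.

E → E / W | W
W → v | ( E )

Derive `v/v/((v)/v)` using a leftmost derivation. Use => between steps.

E => E/W   [E → E / W]
E/W => E/W/W   [E → E / W]
E/W/W => W/W/W   [E → W]
W/W/W => v/W/W   [W → v]
v/W/W => v/v/W   [W → v]
v/v/W => v/v/(E)   [W → ( E )]
v/v/(E) => v/v/(E/W)   [E → E / W]
v/v/(E/W) => v/v/(W/W)   [E → W]
v/v/(W/W) => v/v/((E)/W)   [W → ( E )]
v/v/((E)/W) => v/v/((W)/W)   [E → W]
v/v/((W)/W) => v/v/((v)/W)   [W → v]
v/v/((v)/W) => v/v/((v)/v)   [W → v]

E=>E/W=>E/W/W=>W/W/W=>v/W/W=>v/v/W=>v/v/(E)=>v/v/(E/W)=>v/v/(W/W)=>v/v/((E)/W)=>v/v/((W)/W)=>v/v/((v)/W)=>v/v/((v)/v)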